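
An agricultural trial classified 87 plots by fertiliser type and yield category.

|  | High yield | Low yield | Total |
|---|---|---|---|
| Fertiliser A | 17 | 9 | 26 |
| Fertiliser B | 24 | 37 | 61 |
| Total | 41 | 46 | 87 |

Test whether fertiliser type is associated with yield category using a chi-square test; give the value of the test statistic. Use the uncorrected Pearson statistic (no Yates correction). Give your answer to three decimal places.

4.961

Grand total N = 87.
Expected counts (row total × column total / N):
  Fertiliser A, High yield: 26×41/87 = 12.2529
  Fertiliser A, Low yield: 26×46/87 = 13.7471
  Fertiliser B, High yield: 61×41/87 = 28.7471
  Fertiliser B, Low yield: 61×46/87 = 32.2529
Contributions (O − E)²/E:
  (17 − 12.2529)²/12.2529 = 1.8392
  (9 − 13.7471)²/13.7471 = 1.6393
  (24 − 28.7471)²/28.7471 = 0.7839
  (37 − 32.2529)²/32.2529 = 0.6987
χ² = 1.8392 + 1.6393 + 0.7839 + 0.6987 = 4.961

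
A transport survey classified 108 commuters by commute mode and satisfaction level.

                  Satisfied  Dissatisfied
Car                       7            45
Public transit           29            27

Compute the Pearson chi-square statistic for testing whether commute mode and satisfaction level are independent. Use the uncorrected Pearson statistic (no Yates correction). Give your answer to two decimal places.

17.82

Row totals: 52, 56. Column totals: 36, 72. Grand total N = 108.
Expected counts (row total × column total / N):
  Car, Satisfied: 52×36/108 = 17.333
  Car, Dissatisfied: 52×72/108 = 34.667
  Public transit, Satisfied: 56×36/108 = 18.667
  Public transit, Dissatisfied: 56×72/108 = 37.333
Contributions (O − E)²/E:
  (7 − 17.333)²/17.333 = 6.1600
  (45 − 34.667)²/34.667 = 3.0799
  (29 − 18.667)²/18.667 = 5.7198
  (27 − 37.333)²/37.333 = 2.8600
χ² = 6.1600 + 3.0799 + 5.7198 + 2.8600 = 17.82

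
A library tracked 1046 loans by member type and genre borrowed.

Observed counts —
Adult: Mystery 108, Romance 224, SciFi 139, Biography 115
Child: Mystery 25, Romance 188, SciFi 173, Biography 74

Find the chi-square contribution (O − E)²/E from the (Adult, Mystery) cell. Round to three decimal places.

15.052

Row total (Adult) = 586; column total (Mystery) = 133; N = 1046.
Expected count E = 586 × 133 / 1046 = 74.5105.
Contribution = (O − E)²/E = (108 − 74.5105)² / 74.5105 = 15.052.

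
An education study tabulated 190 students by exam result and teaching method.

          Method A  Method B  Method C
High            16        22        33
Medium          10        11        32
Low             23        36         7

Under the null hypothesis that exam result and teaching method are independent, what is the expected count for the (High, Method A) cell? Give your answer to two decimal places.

18.31

Row total (High) = 71; column total (Method A) = 49; grand total N = 190.
Expected count = (row total × column total) / N = 71 × 49 / 190 = 18.31.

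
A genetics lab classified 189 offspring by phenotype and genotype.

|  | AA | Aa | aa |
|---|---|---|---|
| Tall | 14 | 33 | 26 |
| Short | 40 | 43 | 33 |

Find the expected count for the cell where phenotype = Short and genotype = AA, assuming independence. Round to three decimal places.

33.143

Row total (Short) = 116; column total (AA) = 54; grand total N = 189.
Expected count = (row total × column total) / N = 116 × 54 / 189 = 33.143.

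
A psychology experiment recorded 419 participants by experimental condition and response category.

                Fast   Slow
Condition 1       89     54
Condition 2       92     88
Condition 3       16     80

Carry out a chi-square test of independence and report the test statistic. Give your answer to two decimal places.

Row totals: 143, 180, 96. Column totals: 197, 222. Grand total N = 419.
Expected counts (row total × column total / N):
  Condition 1, Fast: 143×197/419 = 67.234
  Condition 1, Slow: 143×222/419 = 75.766
  Condition 2, Fast: 180×197/419 = 84.630
  Condition 2, Slow: 180×222/419 = 95.370
  Condition 3, Fast: 96×197/419 = 45.136
  Condition 3, Slow: 96×222/419 = 50.864
Contributions (O − E)²/E:
  (89 − 67.234)²/67.234 = 7.0464
  (54 − 75.766)²/75.766 = 6.2529
  (92 − 84.630)²/84.630 = 0.6418
  (88 − 95.370)²/95.370 = 0.5695
  (16 − 45.136)²/45.136 = 18.8077
  (80 − 50.864)²/50.864 = 16.6897
χ² = 7.0464 + 6.2529 + 0.6418 + 0.5695 + 18.8077 + 16.6897 = 50.01

50.01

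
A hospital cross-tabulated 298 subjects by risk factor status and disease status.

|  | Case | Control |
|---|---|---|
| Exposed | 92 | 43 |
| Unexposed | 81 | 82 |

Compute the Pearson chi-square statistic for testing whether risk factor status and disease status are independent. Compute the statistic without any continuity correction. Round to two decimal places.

10.33

Row totals: 135, 163. Column totals: 173, 125. Grand total N = 298.
Expected counts (row total × column total / N):
  Exposed, Case: 135×173/298 = 78.372
  Exposed, Control: 135×125/298 = 56.628
  Unexposed, Case: 163×173/298 = 94.628
  Unexposed, Control: 163×125/298 = 68.372
Contributions (O − E)²/E:
  (92 − 78.372)²/78.372 = 2.3698
  (43 − 56.628)²/56.628 = 3.2797
  (81 − 94.628)²/94.628 = 1.9627
  (82 − 68.372)²/68.372 = 2.7164
χ² = 2.3698 + 3.2797 + 1.9627 + 2.7164 = 10.33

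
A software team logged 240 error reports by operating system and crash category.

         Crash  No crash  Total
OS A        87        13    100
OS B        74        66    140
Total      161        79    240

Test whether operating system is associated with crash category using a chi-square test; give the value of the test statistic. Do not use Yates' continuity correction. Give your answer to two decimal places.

Grand total N = 240.
Expected counts (row total × column total / N):
  OS A, Crash: 100×161/240 = 67.083
  OS A, No crash: 100×79/240 = 32.917
  OS B, Crash: 140×161/240 = 93.917
  OS B, No crash: 140×79/240 = 46.083
Contributions (O − E)²/E:
  (87 − 67.083)²/67.083 = 5.9134
  (13 − 32.917)²/32.917 = 12.0511
  (74 − 93.917)²/93.917 = 4.2238
  (66 − 46.083)²/46.083 = 8.6081
χ² = 5.9134 + 12.0511 + 4.2238 + 8.6081 = 30.80

30.80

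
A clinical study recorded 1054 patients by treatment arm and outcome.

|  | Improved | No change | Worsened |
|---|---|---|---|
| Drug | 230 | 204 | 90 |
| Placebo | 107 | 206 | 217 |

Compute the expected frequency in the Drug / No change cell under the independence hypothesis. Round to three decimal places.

203.833

Row total (Drug) = 524; column total (No change) = 410; grand total N = 1054.
Expected count = (row total × column total) / N = 524 × 410 / 1054 = 203.833.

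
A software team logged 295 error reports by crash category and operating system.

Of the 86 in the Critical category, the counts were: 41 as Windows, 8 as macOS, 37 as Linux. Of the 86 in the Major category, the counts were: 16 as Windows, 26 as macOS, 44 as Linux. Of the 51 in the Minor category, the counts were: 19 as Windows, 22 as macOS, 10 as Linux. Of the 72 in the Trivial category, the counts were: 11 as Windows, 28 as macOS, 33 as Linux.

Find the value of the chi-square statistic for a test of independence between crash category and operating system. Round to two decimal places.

44.93

Row totals: 86, 86, 51, 72. Column totals: 87, 84, 124. Grand total N = 295.
Expected counts (row total × column total / N):
  Critical, Windows: 86×87/295 = 25.363
  Critical, macOS: 86×84/295 = 24.488
  Critical, Linux: 86×124/295 = 36.149
  Major, Windows: 86×87/295 = 25.363
  Major, macOS: 86×84/295 = 24.488
  Major, Linux: 86×124/295 = 36.149
  Minor, Windows: 51×87/295 = 15.041
  Minor, macOS: 51×84/295 = 14.522
  Minor, Linux: 51×124/295 = 21.437
  Trivial, Windows: 72×87/295 = 21.234
  Trivial, macOS: 72×84/295 = 20.502
  Trivial, Linux: 72×124/295 = 30.264
Contributions (O − E)²/E:
  (41 − 25.363)²/25.363 = 9.6406
  (8 − 24.488)²/24.488 = 11.1015
  (37 − 36.149)²/36.149 = 0.0200
  (16 − 25.363)²/25.363 = 3.4564
  (26 − 24.488)²/24.488 = 0.0934
  (44 − 36.149)²/36.149 = 1.7051
  (19 − 15.041)²/15.041 = 1.0421
  (22 − 14.522)²/14.522 = 3.8507
  (10 − 21.437)²/21.437 = 6.1018
  (11 − 21.234)²/21.234 = 4.9324
  (28 − 20.502)²/20.502 = 2.7422
  (33 − 30.264)²/30.264 = 0.2473
χ² = 9.6406 + 11.1015 + 0.0200 + 3.4564 + 0.0934 + 1.7051 + 1.0421 + 3.8507 + 6.1018 + 4.9324 + 2.7422 + 0.2473 = 44.93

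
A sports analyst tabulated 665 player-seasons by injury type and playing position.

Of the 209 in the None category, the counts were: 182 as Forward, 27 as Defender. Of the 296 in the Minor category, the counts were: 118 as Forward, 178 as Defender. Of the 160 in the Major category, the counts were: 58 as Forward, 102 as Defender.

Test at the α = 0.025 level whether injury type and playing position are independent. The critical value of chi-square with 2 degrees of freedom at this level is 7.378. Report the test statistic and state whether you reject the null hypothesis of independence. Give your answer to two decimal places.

Row totals: 209, 296, 160. Column totals: 358, 307. Grand total N = 665.
Expected counts (row total × column total / N):
  None, Forward: 209×358/665 = 112.514
  None, Defender: 209×307/665 = 96.486
  Minor, Forward: 296×358/665 = 159.350
  Minor, Defender: 296×307/665 = 136.650
  Major, Forward: 160×358/665 = 86.135
  Major, Defender: 160×307/665 = 73.865
Contributions (O − E)²/E:
  (182 − 112.514)²/112.514 = 42.9129
  (27 − 96.486)²/96.486 = 50.0415
  (118 − 159.350)²/159.350 = 10.7300
  (178 − 136.650)²/136.650 = 12.5124
  (58 − 86.135)²/86.135 = 9.1900
  (102 − 73.865)²/73.865 = 10.7166
χ² = 42.9129 + 50.0415 + 10.7300 + 12.5124 + 9.1900 + 10.7166 = 136.10
df = (3−1)(2−1) = 2. Since 136.10 > 7.378, reject the null hypothesis of independence at α = 0.025.

136.10; reject H₀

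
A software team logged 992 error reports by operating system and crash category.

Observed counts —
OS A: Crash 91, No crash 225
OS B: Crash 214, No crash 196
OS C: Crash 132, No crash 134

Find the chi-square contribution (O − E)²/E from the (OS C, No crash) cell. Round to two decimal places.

1.48

Row total (OS C) = 266; column total (No crash) = 555; N = 992.
Expected count E = 266 × 555 / 992 = 148.821.
Contribution = (O − E)²/E = (134 − 148.821)² / 148.821 = 1.48.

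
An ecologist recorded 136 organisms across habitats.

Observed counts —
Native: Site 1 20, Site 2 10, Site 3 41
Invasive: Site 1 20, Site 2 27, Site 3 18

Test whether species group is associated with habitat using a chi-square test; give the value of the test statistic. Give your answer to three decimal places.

16.544

Row totals: 71, 65. Column totals: 40, 37, 59. Grand total N = 136.
Expected counts (row total × column total / N):
  Native, Site 1: 71×40/136 = 20.88235
  Native, Site 2: 71×37/136 = 19.31618
  Native, Site 3: 71×59/136 = 30.80147
  Invasive, Site 1: 65×40/136 = 19.11765
  Invasive, Site 2: 65×37/136 = 17.68382
  Invasive, Site 3: 65×59/136 = 28.19853
Contributions (O − E)²/E:
  (20 − 20.88235)²/20.88235 = 0.0373
  (10 − 19.31618)²/19.31618 = 4.4932
  (41 − 30.80147)²/30.80147 = 3.3768
  (20 − 19.11765)²/19.11765 = 0.0407
  (27 − 17.68382)²/17.68382 = 4.9079
  (18 − 28.19853)²/28.19853 = 3.6885
χ² = 0.0373 + 4.4932 + 3.3768 + 0.0407 + 4.9079 + 3.6885 = 16.544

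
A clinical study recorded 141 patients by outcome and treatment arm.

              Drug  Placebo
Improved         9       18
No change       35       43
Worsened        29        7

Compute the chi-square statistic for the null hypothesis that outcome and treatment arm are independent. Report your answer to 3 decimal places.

17.109

Row totals: 27, 78, 36. Column totals: 73, 68. Grand total N = 141.
Expected counts (row total × column total / N):
  Improved, Drug: 27×73/141 = 13.9787
  Improved, Placebo: 27×68/141 = 13.0213
  No change, Drug: 78×73/141 = 40.3830
  No change, Placebo: 78×68/141 = 37.6170
  Worsened, Drug: 36×73/141 = 18.6383
  Worsened, Placebo: 36×68/141 = 17.3617
Contributions (O − E)²/E:
  (9 − 13.9787)²/13.9787 = 1.7732
  (18 − 13.0213)²/13.0213 = 1.9036
  (35 − 40.3830)²/40.3830 = 0.7175
  (43 − 37.6170)²/37.6170 = 0.7703
  (29 − 18.6383)²/18.6383 = 5.7604
  (7 − 17.3617)²/17.3617 = 6.1840
χ² = 1.7732 + 1.9036 + 0.7175 + 0.7703 + 5.7604 + 6.1840 = 17.109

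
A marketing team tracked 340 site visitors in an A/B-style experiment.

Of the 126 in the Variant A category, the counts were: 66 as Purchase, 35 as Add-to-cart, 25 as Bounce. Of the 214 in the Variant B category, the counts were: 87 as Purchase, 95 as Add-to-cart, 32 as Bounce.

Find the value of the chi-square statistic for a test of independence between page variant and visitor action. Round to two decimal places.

9.28

Row totals: 126, 214. Column totals: 153, 130, 57. Grand total N = 340.
Expected counts (row total × column total / N):
  Variant A, Purchase: 126×153/340 = 56.700
  Variant A, Add-to-cart: 126×130/340 = 48.176
  Variant A, Bounce: 126×57/340 = 21.124
  Variant B, Purchase: 214×153/340 = 96.300
  Variant B, Add-to-cart: 214×130/340 = 81.824
  Variant B, Bounce: 214×57/340 = 35.876
Contributions (O − E)²/E:
  (66 − 56.700)²/56.700 = 1.5254
  (35 − 48.176)²/48.176 = 3.6036
  (25 − 21.124)²/21.124 = 0.7112
  (87 − 96.300)²/96.300 = 0.8981
  (95 − 81.824)²/81.824 = 2.1217
  (32 − 35.876)²/35.876 = 0.4188
χ² = 1.5254 + 3.6036 + 0.7112 + 0.8981 + 2.1217 + 0.4188 = 9.28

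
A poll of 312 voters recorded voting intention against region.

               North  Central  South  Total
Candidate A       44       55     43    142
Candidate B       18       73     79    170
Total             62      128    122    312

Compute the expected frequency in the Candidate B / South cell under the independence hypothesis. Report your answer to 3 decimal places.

66.474

Row total (Candidate B) = 170; column total (South) = 122; grand total N = 312.
Expected count = (row total × column total) / N = 170 × 122 / 312 = 66.474.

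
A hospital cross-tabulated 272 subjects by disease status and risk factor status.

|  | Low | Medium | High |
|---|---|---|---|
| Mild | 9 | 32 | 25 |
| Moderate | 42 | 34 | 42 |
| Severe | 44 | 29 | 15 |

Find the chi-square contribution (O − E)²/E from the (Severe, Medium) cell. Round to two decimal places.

Row total (Severe) = 88; column total (Medium) = 95; N = 272.
Expected count E = 88 × 95 / 272 = 30.7353.
Contribution = (O − E)²/E = (29 − 30.7353)² / 30.7353 = 0.10.

0.10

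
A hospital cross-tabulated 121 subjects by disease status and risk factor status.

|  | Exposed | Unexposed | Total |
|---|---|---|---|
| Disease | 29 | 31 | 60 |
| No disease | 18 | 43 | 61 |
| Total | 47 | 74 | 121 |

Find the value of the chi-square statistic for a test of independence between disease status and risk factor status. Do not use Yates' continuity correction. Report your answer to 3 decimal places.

4.512

Grand total N = 121.
Expected counts (row total × column total / N):
  Disease, Exposed: 60×47/121 = 23.3058
  Disease, Unexposed: 60×74/121 = 36.6942
  No disease, Exposed: 61×47/121 = 23.6942
  No disease, Unexposed: 61×74/121 = 37.3058
Contributions (O − E)²/E:
  (29 − 23.3058)²/23.3058 = 1.3912
  (31 − 36.6942)²/36.6942 = 0.8836
  (18 − 23.6942)²/23.6942 = 1.3684
  (43 − 37.3058)²/37.3058 = 0.8691
χ² = 1.3912 + 0.8836 + 1.3684 + 0.8691 = 4.512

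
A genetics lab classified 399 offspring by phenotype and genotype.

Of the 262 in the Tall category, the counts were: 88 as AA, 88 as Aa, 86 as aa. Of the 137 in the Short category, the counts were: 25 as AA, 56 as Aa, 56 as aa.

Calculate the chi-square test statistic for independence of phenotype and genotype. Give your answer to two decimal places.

10.44

Row totals: 262, 137. Column totals: 113, 144, 142. Grand total N = 399.
Expected counts (row total × column total / N):
  Tall, AA: 262×113/399 = 74.201
  Tall, Aa: 262×144/399 = 94.556
  Tall, aa: 262×142/399 = 93.243
  Short, AA: 137×113/399 = 38.799
  Short, Aa: 137×144/399 = 49.444
  Short, aa: 137×142/399 = 48.757
Contributions (O − E)²/E:
  (88 − 74.201)²/74.201 = 2.5662
  (88 − 94.556)²/94.556 = 0.4546
  (86 − 93.243)²/93.243 = 0.5626
  (25 − 38.799)²/38.799 = 4.9077
  (56 − 49.444)²/49.444 = 0.8693
  (56 − 48.757)²/48.757 = 1.0760
χ² = 2.5662 + 0.4546 + 0.5626 + 4.9077 + 0.8693 + 1.0760 = 10.44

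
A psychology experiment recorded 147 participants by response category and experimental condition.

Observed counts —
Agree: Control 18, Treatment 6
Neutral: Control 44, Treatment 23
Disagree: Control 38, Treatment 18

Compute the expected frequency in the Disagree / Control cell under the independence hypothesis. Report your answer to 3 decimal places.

Row total (Disagree) = 56; column total (Control) = 100; grand total N = 147.
Expected count = (row total × column total) / N = 56 × 100 / 147 = 38.095.

38.095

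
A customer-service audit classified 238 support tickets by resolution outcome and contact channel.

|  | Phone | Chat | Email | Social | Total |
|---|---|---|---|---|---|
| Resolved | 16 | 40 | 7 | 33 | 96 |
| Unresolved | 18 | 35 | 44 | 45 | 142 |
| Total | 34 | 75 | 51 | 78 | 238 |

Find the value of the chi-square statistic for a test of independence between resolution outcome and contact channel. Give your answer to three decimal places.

Grand total N = 238.
Expected counts (row total × column total / N):
  Resolved, Phone: 96×34/238 = 13.7143
  Resolved, Chat: 96×75/238 = 30.2521
  Resolved, Email: 96×51/238 = 20.5714
  Resolved, Social: 96×78/238 = 31.4622
  Unresolved, Phone: 142×34/238 = 20.2857
  Unresolved, Chat: 142×75/238 = 44.7479
  Unresolved, Email: 142×51/238 = 30.4286
  Unresolved, Social: 142×78/238 = 46.5378
Contributions (O − E)²/E:
  (16 − 13.7143)²/13.7143 = 0.3809
  (40 − 30.2521)²/30.2521 = 3.1410
  (7 − 20.5714)²/20.5714 = 8.9533
  (33 − 31.4622)²/31.4622 = 0.0752
  (18 − 20.2857)²/20.2857 = 0.2575
  (35 − 44.7479)²/44.7479 = 2.1235
  (44 − 30.4286)²/30.4286 = 6.0530
  (45 − 46.5378)²/46.5378 = 0.0508
χ² = 0.3809 + 3.1410 + 8.9533 + 0.0752 + 0.2575 + 2.1235 + 6.0530 + 0.0508 = 21.035

21.035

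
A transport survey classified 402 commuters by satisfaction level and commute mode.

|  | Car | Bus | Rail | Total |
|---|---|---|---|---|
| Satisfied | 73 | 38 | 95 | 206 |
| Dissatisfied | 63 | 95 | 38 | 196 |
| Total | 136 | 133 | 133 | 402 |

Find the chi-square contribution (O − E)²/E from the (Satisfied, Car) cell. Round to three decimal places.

0.157

Row total (Satisfied) = 206; column total (Car) = 136; N = 402.
Expected count E = 206 × 136 / 402 = 69.69154.
Contribution = (O − E)²/E = (73 − 69.69154)² / 69.69154 = 0.157.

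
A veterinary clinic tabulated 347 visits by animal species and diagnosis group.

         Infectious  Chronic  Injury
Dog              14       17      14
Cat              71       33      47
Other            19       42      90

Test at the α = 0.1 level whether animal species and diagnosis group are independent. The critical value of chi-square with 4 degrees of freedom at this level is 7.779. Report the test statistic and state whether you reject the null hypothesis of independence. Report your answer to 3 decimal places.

Row totals: 45, 151, 151. Column totals: 104, 92, 151. Grand total N = 347.
Expected counts (row total × column total / N):
  Dog, Infectious: 45×104/347 = 13.4870
  Dog, Chronic: 45×92/347 = 11.9308
  Dog, Injury: 45×151/347 = 19.5821
  Cat, Infectious: 151×104/347 = 45.2565
  Cat, Chronic: 151×92/347 = 40.0346
  Cat, Injury: 151×151/347 = 65.7089
  Other, Infectious: 151×104/347 = 45.2565
  Other, Chronic: 151×92/347 = 40.0346
  Other, Injury: 151×151/347 = 65.7089
Contributions (O − E)²/E:
  (14 − 13.4870)²/13.4870 = 0.0195
  (17 − 11.9308)²/11.9308 = 2.1538
  (14 − 19.5821)²/19.5821 = 1.5912
  (71 − 45.2565)²/45.2565 = 14.6438
  (33 − 40.0346)²/40.0346 = 1.2361
  (47 − 65.7089)²/65.7089 = 5.3269
  (19 − 45.2565)²/45.2565 = 15.2333
  (42 − 40.0346)²/40.0346 = 0.0965
  (90 − 65.7089)²/65.7089 = 8.9799
χ² = 0.0195 + 2.1538 + 1.5912 + 14.6438 + 1.2361 + 5.3269 + 15.2333 + 0.0965 + 8.9799 = 49.281
df = (3−1)(3−1) = 4. Since 49.281 > 7.779, reject the null hypothesis of independence at α = 0.1.

49.281; reject H₀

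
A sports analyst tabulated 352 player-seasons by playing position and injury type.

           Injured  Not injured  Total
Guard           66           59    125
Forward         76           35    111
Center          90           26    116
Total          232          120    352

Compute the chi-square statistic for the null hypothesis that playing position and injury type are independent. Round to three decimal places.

Grand total N = 352.
Expected counts (row total × column total / N):
  Guard, Injured: 125×232/352 = 82.38636
  Guard, Not injured: 125×120/352 = 42.61364
  Forward, Injured: 111×232/352 = 73.15909
  Forward, Not injured: 111×120/352 = 37.84091
  Center, Injured: 116×232/352 = 76.45455
  Center, Not injured: 116×120/352 = 39.54545
Contributions (O − E)²/E:
  (66 − 82.38636)²/82.38636 = 3.2592
  (59 − 42.61364)²/42.61364 = 6.3011
  (76 − 73.15909)²/73.15909 = 0.1103
  (35 − 37.84091)²/37.84091 = 0.2133
  (90 − 76.45455)²/76.45455 = 2.3998
  (26 − 39.54545)²/39.54545 = 4.6397
χ² = 3.2592 + 6.3011 + 0.1103 + 0.2133 + 2.3998 + 4.6397 = 16.923

16.923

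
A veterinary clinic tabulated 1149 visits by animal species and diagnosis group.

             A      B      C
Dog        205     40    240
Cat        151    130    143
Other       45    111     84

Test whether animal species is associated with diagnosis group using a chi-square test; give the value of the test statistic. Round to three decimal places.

147.128

Row totals: 485, 424, 240. Column totals: 401, 281, 467. Grand total N = 1149.
Expected counts (row total × column total / N):
  Dog, A: 485×401/1149 = 169.26458
  Dog, B: 485×281/1149 = 118.61184
  Dog, C: 485×467/1149 = 197.12359
  Cat, A: 424×401/1149 = 147.97563
  Cat, B: 424×281/1149 = 103.69365
  Cat, C: 424×467/1149 = 172.33072
  Other, A: 240×401/1149 = 83.75979
  Other, B: 240×281/1149 = 58.69452
  Other, C: 240×467/1149 = 97.54569
Contributions (O − E)²/E:
  (205 − 169.26458)²/169.26458 = 7.5445
  (40 − 118.61184)²/118.61184 = 52.1012
  (240 − 197.12359)²/197.12359 = 9.3261
  (151 − 147.97563)²/147.97563 = 0.0618
  (130 − 103.69365)²/103.69365 = 6.6737
  (143 − 172.33072)²/172.33072 = 4.9921
  (45 − 83.75979)²/83.75979 = 17.9361
  (111 − 58.69452)²/58.69452 = 46.6119
  (84 − 97.54569)²/97.54569 = 1.8810
χ² = 7.5445 + 52.1012 + 9.3261 + 0.0618 + 6.6737 + 4.9921 + 17.9361 + 46.6119 + 1.8810 = 147.128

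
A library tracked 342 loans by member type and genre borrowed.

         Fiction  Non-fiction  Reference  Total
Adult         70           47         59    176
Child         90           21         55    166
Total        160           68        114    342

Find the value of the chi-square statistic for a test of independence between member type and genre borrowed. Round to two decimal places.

Grand total N = 342.
Expected counts (row total × column total / N):
  Adult, Fiction: 176×160/342 = 82.339
  Adult, Non-fiction: 176×68/342 = 34.994
  Adult, Reference: 176×114/342 = 58.667
  Child, Fiction: 166×160/342 = 77.661
  Child, Non-fiction: 166×68/342 = 33.006
  Child, Reference: 166×114/342 = 55.333
Contributions (O − E)²/E:
  (70 − 82.339)²/82.339 = 1.8491
  (47 − 34.994)²/34.994 = 4.1191
  (59 − 58.667)²/58.667 = 0.0019
  (90 − 77.661)²/77.661 = 1.9605
  (21 − 33.006)²/33.006 = 4.3672
  (55 − 55.333)²/55.333 = 0.0020
χ² = 1.8491 + 4.1191 + 0.0019 + 1.9605 + 4.3672 + 0.0020 = 12.30

12.30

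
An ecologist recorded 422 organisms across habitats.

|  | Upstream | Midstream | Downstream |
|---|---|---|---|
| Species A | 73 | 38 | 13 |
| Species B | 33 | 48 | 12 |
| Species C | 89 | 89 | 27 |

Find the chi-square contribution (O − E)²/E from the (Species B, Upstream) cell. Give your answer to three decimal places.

Row total (Species B) = 93; column total (Upstream) = 195; N = 422.
Expected count E = 93 × 195 / 422 = 42.9739.
Contribution = (O − E)²/E = (33 − 42.9739)² / 42.9739 = 2.315.

2.315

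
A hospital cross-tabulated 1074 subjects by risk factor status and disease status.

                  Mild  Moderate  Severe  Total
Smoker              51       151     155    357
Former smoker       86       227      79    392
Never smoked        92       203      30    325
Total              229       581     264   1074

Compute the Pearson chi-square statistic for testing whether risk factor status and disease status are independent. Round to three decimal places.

116.053

Grand total N = 1074.
Expected counts (row total × column total / N):
  Smoker, Mild: 357×229/1074 = 76.1201
  Smoker, Moderate: 357×581/1074 = 193.1257
  Smoker, Severe: 357×264/1074 = 87.7542
  Former smoker, Mild: 392×229/1074 = 83.5829
  Former smoker, Moderate: 392×581/1074 = 212.0596
  Former smoker, Severe: 392×264/1074 = 96.3575
  Never smoked, Mild: 325×229/1074 = 69.2970
  Never smoked, Moderate: 325×581/1074 = 175.8147
  Never smoked, Severe: 325×264/1074 = 79.8883
Contributions (O − E)²/E:
  (51 − 76.1201)²/76.1201 = 8.2898
  (151 − 193.1257)²/193.1257 = 9.1887
  (155 − 87.7542)²/87.7542 = 51.5303
  (86 − 83.5829)²/83.5829 = 0.0699
  (227 − 212.0596)²/212.0596 = 1.0526
  (79 − 96.3575)²/96.3575 = 3.1267
  (92 − 69.2970)²/69.2970 = 7.4379
  (203 − 175.8147)²/175.8147 = 4.2035
  (30 − 79.8883)²/79.8883 = 31.1540
χ² = 8.2898 + 9.1887 + 51.5303 + 0.0699 + 1.0526 + 3.1267 + 7.4379 + 4.2035 + 31.1540 = 116.053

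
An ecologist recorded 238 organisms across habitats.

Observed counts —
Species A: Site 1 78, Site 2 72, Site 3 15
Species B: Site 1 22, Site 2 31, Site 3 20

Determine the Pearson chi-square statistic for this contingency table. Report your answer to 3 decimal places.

15.086

Row totals: 165, 73. Column totals: 100, 103, 35. Grand total N = 238.
Expected counts (row total × column total / N):
  Species A, Site 1: 165×100/238 = 69.3277
  Species A, Site 2: 165×103/238 = 71.4076
  Species A, Site 3: 165×35/238 = 24.2647
  Species B, Site 1: 73×100/238 = 30.6723
  Species B, Site 2: 73×103/238 = 31.5924
  Species B, Site 3: 73×35/238 = 10.7353
Contributions (O − E)²/E:
  (78 − 69.3277)²/69.3277 = 1.0848
  (72 − 71.4076)²/71.4076 = 0.0049
  (15 − 24.2647)²/24.2647 = 3.5374
  (22 − 30.6723)²/30.6723 = 2.4520
  (31 − 31.5924)²/31.5924 = 0.0111
  (20 − 10.7353)²/10.7353 = 7.9956
χ² = 1.0848 + 0.0049 + 3.5374 + 2.4520 + 0.0111 + 7.9956 = 15.086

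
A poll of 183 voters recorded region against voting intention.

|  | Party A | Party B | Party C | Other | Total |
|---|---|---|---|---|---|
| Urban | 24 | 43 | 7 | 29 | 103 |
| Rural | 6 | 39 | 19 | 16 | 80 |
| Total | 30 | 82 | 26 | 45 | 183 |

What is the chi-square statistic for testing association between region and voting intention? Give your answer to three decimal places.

17.678

Grand total N = 183.
Expected counts (row total × column total / N):
  Urban, Party A: 103×30/183 = 16.8852
  Urban, Party B: 103×82/183 = 46.1530
  Urban, Party C: 103×26/183 = 14.6339
  Urban, Other: 103×45/183 = 25.3279
  Rural, Party A: 80×30/183 = 13.1148
  Rural, Party B: 80×82/183 = 35.8470
  Rural, Party C: 80×26/183 = 11.3661
  Rural, Other: 80×45/183 = 19.6721
Contributions (O − E)²/E:
  (24 − 16.8852)²/16.8852 = 2.9979
  (43 − 46.1530)²/46.1530 = 0.2154
  (7 − 14.6339)²/14.6339 = 3.9823
  (29 − 25.3279)²/25.3279 = 0.5324
  (6 − 13.1148)²/13.1148 = 3.8598
  (39 − 35.8470)²/35.8470 = 0.2773
  (19 − 11.3661)²/11.3661 = 5.1272
  (16 − 19.6721)²/19.6721 = 0.6855
χ² = 2.9979 + 0.2154 + 3.9823 + 0.5324 + 3.8598 + 0.2773 + 5.1272 + 0.6855 = 17.678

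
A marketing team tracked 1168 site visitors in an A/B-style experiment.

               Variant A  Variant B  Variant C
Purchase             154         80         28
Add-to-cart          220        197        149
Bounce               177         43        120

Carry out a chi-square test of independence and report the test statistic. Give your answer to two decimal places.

92.34

Row totals: 262, 566, 340. Column totals: 551, 320, 297. Grand total N = 1168.
Expected counts (row total × column total / N):
  Purchase, Variant A: 262×551/1168 = 123.598
  Purchase, Variant B: 262×320/1168 = 71.781
  Purchase, Variant C: 262×297/1168 = 66.622
  Add-to-cart, Variant A: 566×551/1168 = 267.009
  Add-to-cart, Variant B: 566×320/1168 = 155.068
  Add-to-cart, Variant C: 566×297/1168 = 143.923
  Bounce, Variant A: 340×551/1168 = 160.394
  Bounce, Variant B: 340×320/1168 = 93.151
  Bounce, Variant C: 340×297/1168 = 86.455
Contributions (O − E)²/E:
  (154 − 123.598)²/123.598 = 7.4781
  (80 − 71.781)²/71.781 = 0.9411
  (28 − 66.622)²/66.622 = 22.3899
  (220 − 267.009)²/267.009 = 8.2763
  (197 − 155.068)²/155.068 = 11.3388
  (149 − 143.923)²/143.923 = 0.1791
  (177 − 160.394)²/160.394 = 1.7193
  (43 − 93.151)²/93.151 = 27.0005
  (120 − 86.455)²/86.455 = 13.0156
χ² = 7.4781 + 0.9411 + 22.3899 + 8.2763 + 11.3388 + 0.1791 + 1.7193 + 27.0005 + 13.0156 = 92.34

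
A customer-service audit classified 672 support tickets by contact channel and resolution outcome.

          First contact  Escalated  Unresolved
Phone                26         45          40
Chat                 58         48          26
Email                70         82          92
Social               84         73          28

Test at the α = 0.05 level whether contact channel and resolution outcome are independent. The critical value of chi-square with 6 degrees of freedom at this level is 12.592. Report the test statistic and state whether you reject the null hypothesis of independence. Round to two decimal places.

Row totals: 111, 132, 244, 185. Column totals: 238, 248, 186. Grand total N = 672.
Expected counts (row total × column total / N):
  Phone, First contact: 111×238/672 = 39.312
  Phone, Escalated: 111×248/672 = 40.964
  Phone, Unresolved: 111×186/672 = 30.723
  Chat, First contact: 132×238/672 = 46.750
  Chat, Escalated: 132×248/672 = 48.714
  Chat, Unresolved: 132×186/672 = 36.536
  Email, First contact: 244×238/672 = 86.417
  Email, Escalated: 244×248/672 = 90.048
  Email, Unresolved: 244×186/672 = 67.536
  Social, First contact: 185×238/672 = 65.521
  Social, Escalated: 185×248/672 = 68.274
  Social, Unresolved: 185×186/672 = 51.205
Contributions (O − E)²/E:
  (26 − 39.312)²/39.312 = 4.5078
  (45 − 40.964)²/40.964 = 0.3976
  (40 − 30.723)²/30.723 = 2.8012
  (58 − 46.750)²/46.750 = 2.7072
  (48 − 48.714)²/48.714 = 0.0105
  (26 − 36.536)²/36.536 = 3.0383
  (70 − 86.417)²/86.417 = 3.1188
  (82 − 90.048)²/90.048 = 0.7193
  (92 − 67.536)²/67.536 = 8.8618
  (84 − 65.521)²/65.521 = 5.2117
  (73 − 68.274)²/68.274 = 0.3271
  (28 − 51.205)²/51.205 = 10.5160
χ² = 4.5078 + 0.3976 + 2.8012 + 2.7072 + 0.0105 + 3.0383 + 3.1188 + 0.7193 + 8.8618 + 5.2117 + 0.3271 + 10.5160 = 42.22
df = (4−1)(3−1) = 6. Since 42.22 > 12.592, reject the null hypothesis of independence at α = 0.05.

42.22; reject H₀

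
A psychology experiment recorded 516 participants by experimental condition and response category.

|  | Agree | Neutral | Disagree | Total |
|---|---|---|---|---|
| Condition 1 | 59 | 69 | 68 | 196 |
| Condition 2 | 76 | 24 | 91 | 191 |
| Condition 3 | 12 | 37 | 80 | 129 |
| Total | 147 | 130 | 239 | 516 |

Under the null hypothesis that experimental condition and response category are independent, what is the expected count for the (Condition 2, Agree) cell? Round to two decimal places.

Row total (Condition 2) = 191; column total (Agree) = 147; grand total N = 516.
Expected count = (row total × column total) / N = 191 × 147 / 516 = 54.41.

54.41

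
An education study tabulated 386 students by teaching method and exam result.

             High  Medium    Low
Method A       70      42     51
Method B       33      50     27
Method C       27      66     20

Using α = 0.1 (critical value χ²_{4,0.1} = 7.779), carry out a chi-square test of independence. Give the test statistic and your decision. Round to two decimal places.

Row totals: 163, 110, 113. Column totals: 130, 158, 98. Grand total N = 386.
Expected counts (row total × column total / N):
  Method A, High: 163×130/386 = 54.896
  Method A, Medium: 163×158/386 = 66.720
  Method A, Low: 163×98/386 = 41.383
  Method B, High: 110×130/386 = 37.047
  Method B, Medium: 110×158/386 = 45.026
  Method B, Low: 110×98/386 = 27.927
  Method C, High: 113×130/386 = 38.057
  Method C, Medium: 113×158/386 = 46.254
  Method C, Low: 113×98/386 = 28.689
Contributions (O − E)²/E:
  (70 − 54.896)²/54.896 = 4.1557
  (42 − 66.720)²/66.720 = 9.1588
  (51 − 41.383)²/41.383 = 2.2349
  (33 − 37.047)²/37.047 = 0.4421
  (50 − 45.026)²/45.026 = 0.5495
  (27 − 27.927)²/27.927 = 0.0308
  (27 − 38.057)²/38.057 = 3.2125
  (66 − 46.254)²/46.254 = 8.4296
  (20 − 28.689)²/28.689 = 2.6316
χ² = 4.1557 + 9.1588 + 2.2349 + 0.4421 + 0.5495 + 0.0308 + 3.2125 + 8.4296 + 2.6316 = 30.85
df = (3−1)(3−1) = 4. Since 30.85 > 7.779, reject the null hypothesis of independence at α = 0.1.

30.85; reject H₀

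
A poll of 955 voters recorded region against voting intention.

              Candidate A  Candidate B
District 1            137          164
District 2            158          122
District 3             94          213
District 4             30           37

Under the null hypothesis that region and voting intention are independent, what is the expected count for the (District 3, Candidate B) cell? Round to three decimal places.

172.306

Row total (District 3) = 307; column total (Candidate B) = 536; grand total N = 955.
Expected count = (row total × column total) / N = 307 × 536 / 955 = 172.306.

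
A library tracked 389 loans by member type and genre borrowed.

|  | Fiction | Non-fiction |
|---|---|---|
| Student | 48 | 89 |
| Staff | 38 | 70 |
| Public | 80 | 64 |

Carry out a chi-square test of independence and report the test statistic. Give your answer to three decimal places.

Row totals: 137, 108, 144. Column totals: 166, 223. Grand total N = 389.
Expected counts (row total × column total / N):
  Student, Fiction: 137×166/389 = 58.4627
  Student, Non-fiction: 137×223/389 = 78.5373
  Staff, Fiction: 108×166/389 = 46.0874
  Staff, Non-fiction: 108×223/389 = 61.9126
  Public, Fiction: 144×166/389 = 61.4499
  Public, Non-fiction: 144×223/389 = 82.5501
Contributions (O − E)²/E:
  (48 − 58.4627)²/58.4627 = 1.8724
  (89 − 78.5373)²/78.5373 = 1.3938
  (38 − 46.0874)²/46.0874 = 1.4192
  (70 − 61.9126)²/61.9126 = 1.0564
  (80 − 61.4499)²/61.4499 = 5.5998
  (64 − 82.5501)²/82.5501 = 4.1685
χ² = 1.8724 + 1.3938 + 1.4192 + 1.0564 + 5.5998 + 4.1685 = 15.510

15.510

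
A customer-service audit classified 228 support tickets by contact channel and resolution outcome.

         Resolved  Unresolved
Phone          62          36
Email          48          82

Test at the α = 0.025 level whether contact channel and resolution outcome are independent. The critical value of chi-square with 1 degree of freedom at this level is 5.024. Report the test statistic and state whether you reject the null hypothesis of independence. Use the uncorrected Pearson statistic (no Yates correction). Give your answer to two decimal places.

Row totals: 98, 130. Column totals: 110, 118. Grand total N = 228.
Expected counts (row total × column total / N):
  Phone, Resolved: 98×110/228 = 47.281
  Phone, Unresolved: 98×118/228 = 50.719
  Email, Resolved: 130×110/228 = 62.719
  Email, Unresolved: 130×118/228 = 67.281
Contributions (O − E)²/E:
  (62 − 47.281)²/47.281 = 4.5822
  (36 − 50.719)²/50.719 = 4.2716
  (48 − 62.719)²/62.719 = 3.4543
  (82 − 67.281)²/67.281 = 3.2201
χ² = 4.5822 + 4.2716 + 3.4543 + 3.2201 = 15.53
df = (2−1)(2−1) = 1. Since 15.53 > 5.024, reject the null hypothesis of independence at α = 0.025.

15.53; reject H₀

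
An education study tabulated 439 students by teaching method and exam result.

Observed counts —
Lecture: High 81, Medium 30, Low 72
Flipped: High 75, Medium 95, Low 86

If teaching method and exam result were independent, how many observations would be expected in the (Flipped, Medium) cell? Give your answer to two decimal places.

72.89

Row total (Flipped) = 256; column total (Medium) = 125; grand total N = 439.
Expected count = (row total × column total) / N = 256 × 125 / 439 = 72.89.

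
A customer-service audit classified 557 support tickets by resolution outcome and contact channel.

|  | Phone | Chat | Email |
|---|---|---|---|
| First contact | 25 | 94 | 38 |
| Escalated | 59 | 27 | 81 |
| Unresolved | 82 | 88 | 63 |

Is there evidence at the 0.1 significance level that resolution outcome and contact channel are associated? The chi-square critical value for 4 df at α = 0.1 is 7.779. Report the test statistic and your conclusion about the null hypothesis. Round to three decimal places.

Row totals: 157, 167, 233. Column totals: 166, 209, 182. Grand total N = 557.
Expected counts (row total × column total / N):
  First contact, Phone: 157×166/557 = 46.78995
  First contact, Chat: 157×209/557 = 58.91023
  First contact, Email: 157×182/557 = 51.29982
  Escalated, Phone: 167×166/557 = 49.77020
  Escalated, Chat: 167×209/557 = 62.66248
  Escalated, Email: 167×182/557 = 54.56732
  Unresolved, Phone: 233×166/557 = 69.43986
  Unresolved, Chat: 233×209/557 = 87.42729
  Unresolved, Email: 233×182/557 = 76.13285
Contributions (O − E)²/E:
  (25 − 46.78995)²/46.78995 = 10.1475
  (94 − 58.91023)²/58.91023 = 20.9012
  (38 − 51.29982)²/51.29982 = 3.4481
  (59 − 49.77020)²/49.77020 = 1.7117
  (27 − 62.66248)²/62.66248 = 20.2962
  (81 − 54.56732)²/54.56732 = 12.8041
  (82 − 69.43986)²/69.43986 = 2.2719
  (88 − 87.42729)²/87.42729 = 0.0038
  (63 − 76.13285)²/76.13285 = 2.2654
χ² = 10.1475 + 20.9012 + 3.4481 + 1.7117 + 20.2962 + 12.8041 + 2.2719 + 0.0038 + 2.2654 = 73.850
df = (3−1)(3−1) = 4. Since 73.850 > 7.779, reject the null hypothesis of independence at α = 0.1.

73.850; reject H₀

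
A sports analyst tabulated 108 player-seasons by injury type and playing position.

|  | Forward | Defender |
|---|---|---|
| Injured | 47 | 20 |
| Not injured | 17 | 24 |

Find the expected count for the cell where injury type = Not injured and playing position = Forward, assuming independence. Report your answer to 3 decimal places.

Row total (Not injured) = 41; column total (Forward) = 64; grand total N = 108.
Expected count = (row total × column total) / N = 41 × 64 / 108 = 24.296.

24.296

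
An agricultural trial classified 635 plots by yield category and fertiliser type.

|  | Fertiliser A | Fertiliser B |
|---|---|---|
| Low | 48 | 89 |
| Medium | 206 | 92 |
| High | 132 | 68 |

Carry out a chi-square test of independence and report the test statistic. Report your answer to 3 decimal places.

Row totals: 137, 298, 200. Column totals: 386, 249. Grand total N = 635.
Expected counts (row total × column total / N):
  Low, Fertiliser A: 137×386/635 = 83.27874
  Low, Fertiliser B: 137×249/635 = 53.72126
  Medium, Fertiliser A: 298×386/635 = 181.14646
  Medium, Fertiliser B: 298×249/635 = 116.85354
  High, Fertiliser A: 200×386/635 = 121.57480
  High, Fertiliser B: 200×249/635 = 78.42520
Contributions (O − E)²/E:
  (48 − 83.27874)²/83.27874 = 14.9449
  (89 − 53.72126)²/53.72126 = 23.1675
  (206 − 181.14646)²/181.14646 = 3.4099
  (92 − 116.85354)²/116.85354 = 5.2861
  (132 − 121.57480)²/121.57480 = 0.8940
  (68 − 78.42520)²/78.42520 = 1.3858
χ² = 14.9449 + 23.1675 + 3.4099 + 5.2861 + 0.8940 + 1.3858 = 49.088

49.088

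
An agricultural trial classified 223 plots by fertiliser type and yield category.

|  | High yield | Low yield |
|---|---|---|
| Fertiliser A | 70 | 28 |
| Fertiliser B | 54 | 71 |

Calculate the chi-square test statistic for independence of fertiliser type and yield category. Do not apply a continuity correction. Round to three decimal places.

17.732

Row totals: 98, 125. Column totals: 124, 99. Grand total N = 223.
Expected counts (row total × column total / N):
  Fertiliser A, High yield: 98×124/223 = 54.49327
  Fertiliser A, Low yield: 98×99/223 = 43.50673
  Fertiliser B, High yield: 125×124/223 = 69.50673
  Fertiliser B, Low yield: 125×99/223 = 55.49327
Contributions (O − E)²/E:
  (70 − 54.49327)²/54.49327 = 4.4126
  (28 − 43.50673)²/43.50673 = 5.5269
  (54 − 69.50673)²/69.50673 = 3.4595
  (71 − 55.49327)²/55.49327 = 4.3331
χ² = 4.4126 + 5.5269 + 3.4595 + 4.3331 = 17.732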